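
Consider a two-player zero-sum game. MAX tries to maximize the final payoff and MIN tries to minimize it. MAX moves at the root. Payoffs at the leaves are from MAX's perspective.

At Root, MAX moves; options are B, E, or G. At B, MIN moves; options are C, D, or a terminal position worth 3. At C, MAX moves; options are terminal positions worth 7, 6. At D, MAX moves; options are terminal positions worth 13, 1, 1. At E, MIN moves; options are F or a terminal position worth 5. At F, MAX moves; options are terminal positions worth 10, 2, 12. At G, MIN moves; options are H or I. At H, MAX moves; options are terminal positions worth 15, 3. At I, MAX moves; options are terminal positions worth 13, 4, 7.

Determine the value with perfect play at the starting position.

13

C (MAX): max(7, 6) = 7
D (MAX): max(13, 1, 1) = 13
B (MIN): min(7, 13, 3) = 3
F (MAX): max(10, 2, 12) = 12
E (MIN): min(12, 5) = 5
H (MAX): max(15, 3) = 15
I (MAX): max(13, 4, 7) = 13
G (MIN): min(15, 13) = 13
Root (MAX): max(3, 5, 13) = 13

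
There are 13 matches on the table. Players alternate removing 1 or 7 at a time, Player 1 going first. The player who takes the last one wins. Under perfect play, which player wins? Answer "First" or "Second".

First

W/L table (W = player to move can force a win):
i:   0  1  2  3  4  5  6  7  8  9 10 11 12 13
     L  W  L  W  L  W  L  W  L  W  L  W  L  W
Position 13 is W, so the first player wins.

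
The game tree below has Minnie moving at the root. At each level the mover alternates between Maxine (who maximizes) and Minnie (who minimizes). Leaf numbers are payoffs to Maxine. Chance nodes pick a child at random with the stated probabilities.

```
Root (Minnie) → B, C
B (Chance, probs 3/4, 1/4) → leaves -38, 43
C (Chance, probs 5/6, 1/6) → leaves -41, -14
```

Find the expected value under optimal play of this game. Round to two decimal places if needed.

B (Chance): 3/4·-38 + 1/4·43 = -17.75
C (Chance): 5/6·-41 + 1/6·-14 = -36.5
Root (Minnie): min(-17.75, -36.5) = -36.5

-36.5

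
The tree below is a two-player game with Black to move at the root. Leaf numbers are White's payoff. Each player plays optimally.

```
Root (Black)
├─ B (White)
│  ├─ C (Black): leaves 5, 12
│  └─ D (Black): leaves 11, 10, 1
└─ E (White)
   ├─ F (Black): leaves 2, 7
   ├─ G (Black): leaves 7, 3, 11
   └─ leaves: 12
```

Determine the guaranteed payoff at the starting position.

C (Black): min(5, 12) = 5
D (Black): min(11, 10, 1) = 1
B (White): max(5, 1) = 5
F (Black): min(2, 7) = 2
G (Black): min(7, 3, 11) = 3
E (White): max(2, 3, 12) = 12
Root (Black): min(5, 12) = 5

5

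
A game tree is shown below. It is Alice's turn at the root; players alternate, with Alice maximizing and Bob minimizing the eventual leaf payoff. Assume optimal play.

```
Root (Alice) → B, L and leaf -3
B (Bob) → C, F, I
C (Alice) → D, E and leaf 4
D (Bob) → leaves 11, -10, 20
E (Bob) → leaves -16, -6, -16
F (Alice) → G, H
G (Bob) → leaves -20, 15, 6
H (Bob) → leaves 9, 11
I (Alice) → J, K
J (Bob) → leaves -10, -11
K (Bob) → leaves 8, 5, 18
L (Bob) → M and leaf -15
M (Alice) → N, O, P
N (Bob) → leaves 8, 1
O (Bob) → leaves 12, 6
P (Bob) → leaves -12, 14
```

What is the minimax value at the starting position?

4

D (Bob): min(11, -10, 20) = -10
E (Bob): min(-16, -6, -16) = -16
C (Alice): max(-10, -16, 4) = 4
G (Bob): min(-20, 15, 6) = -20
H (Bob): min(9, 11) = 9
F (Alice): max(-20, 9) = 9
J (Bob): min(-10, -11) = -11
K (Bob): min(8, 5, 18) = 5
I (Alice): max(-11, 5) = 5
B (Bob): min(4, 9, 5) = 4
N (Bob): min(8, 1) = 1
O (Bob): min(12, 6) = 6
P (Bob): min(-12, 14) = -12
M (Alice): max(1, 6, -12) = 6
L (Bob): min(6, -15) = -15
Root (Alice): max(4, -15, -3) = 4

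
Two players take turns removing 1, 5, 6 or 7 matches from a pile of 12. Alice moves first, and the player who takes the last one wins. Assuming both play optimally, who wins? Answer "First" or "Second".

Second

Positions where the player to move wins (W) vs loses (L):
i:   0  1  2  3  4  5  6  7  8  9 10 11 12
     L  W  L  W  L  W  W  W  W  W  W  W  L
Position 12 is L, so the second player wins.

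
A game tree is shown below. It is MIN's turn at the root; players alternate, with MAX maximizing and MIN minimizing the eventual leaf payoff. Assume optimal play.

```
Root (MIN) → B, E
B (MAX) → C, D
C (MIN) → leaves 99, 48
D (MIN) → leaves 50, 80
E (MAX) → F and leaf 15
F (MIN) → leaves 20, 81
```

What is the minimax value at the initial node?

C (MIN): min(99, 48) = 48
D (MIN): min(50, 80) = 50
B (MAX): max(48, 50) = 50
F (MIN): min(20, 81) = 20
E (MAX): max(20, 15) = 20
Root (MIN): min(50, 20) = 20

20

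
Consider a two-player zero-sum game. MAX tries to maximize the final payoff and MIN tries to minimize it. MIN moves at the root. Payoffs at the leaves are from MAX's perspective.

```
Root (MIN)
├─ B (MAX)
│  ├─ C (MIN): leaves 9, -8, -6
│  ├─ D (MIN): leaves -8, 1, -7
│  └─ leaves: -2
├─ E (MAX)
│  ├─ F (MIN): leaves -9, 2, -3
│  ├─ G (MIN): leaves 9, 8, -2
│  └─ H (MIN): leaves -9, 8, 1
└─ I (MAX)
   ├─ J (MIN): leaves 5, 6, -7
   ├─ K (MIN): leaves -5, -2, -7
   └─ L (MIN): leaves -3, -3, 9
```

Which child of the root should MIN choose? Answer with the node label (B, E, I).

C (MIN): min(9, -8, -6) = -8
D (MIN): min(-8, 1, -7) = -8
B (MAX): max(-8, -8, -2) = -2
F (MIN): min(-9, 2, -3) = -9
G (MIN): min(9, 8, -2) = -2
H (MIN): min(-9, 8, 1) = -9
E (MAX): max(-9, -2, -9) = -2
J (MIN): min(5, 6, -7) = -7
K (MIN): min(-5, -2, -7) = -7
L (MIN): min(-3, -3, 9) = -3
I (MAX): max(-7, -7, -3) = -3
Root (MIN): min(-2, -2, -3) = -3
MIN picks the child with the lowest value: I (value -3).

I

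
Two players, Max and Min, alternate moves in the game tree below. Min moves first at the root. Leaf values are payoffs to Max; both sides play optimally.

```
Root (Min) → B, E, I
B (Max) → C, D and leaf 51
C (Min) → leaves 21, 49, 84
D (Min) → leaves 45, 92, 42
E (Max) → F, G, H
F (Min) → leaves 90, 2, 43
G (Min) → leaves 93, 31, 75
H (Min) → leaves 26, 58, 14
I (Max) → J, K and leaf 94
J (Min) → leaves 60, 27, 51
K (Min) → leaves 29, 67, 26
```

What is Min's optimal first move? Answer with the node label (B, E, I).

E

C (Min): min(21, 49, 84) = 21
D (Min): min(45, 92, 42) = 42
B (Max): max(21, 42, 51) = 51
F (Min): min(90, 2, 43) = 2
G (Min): min(93, 31, 75) = 31
H (Min): min(26, 58, 14) = 14
E (Max): max(2, 31, 14) = 31
J (Min): min(60, 27, 51) = 27
K (Min): min(29, 67, 26) = 26
I (Max): max(27, 26, 94) = 94
Root (Min): min(51, 31, 94) = 31
Min picks the child with the lowest value: E (value 31).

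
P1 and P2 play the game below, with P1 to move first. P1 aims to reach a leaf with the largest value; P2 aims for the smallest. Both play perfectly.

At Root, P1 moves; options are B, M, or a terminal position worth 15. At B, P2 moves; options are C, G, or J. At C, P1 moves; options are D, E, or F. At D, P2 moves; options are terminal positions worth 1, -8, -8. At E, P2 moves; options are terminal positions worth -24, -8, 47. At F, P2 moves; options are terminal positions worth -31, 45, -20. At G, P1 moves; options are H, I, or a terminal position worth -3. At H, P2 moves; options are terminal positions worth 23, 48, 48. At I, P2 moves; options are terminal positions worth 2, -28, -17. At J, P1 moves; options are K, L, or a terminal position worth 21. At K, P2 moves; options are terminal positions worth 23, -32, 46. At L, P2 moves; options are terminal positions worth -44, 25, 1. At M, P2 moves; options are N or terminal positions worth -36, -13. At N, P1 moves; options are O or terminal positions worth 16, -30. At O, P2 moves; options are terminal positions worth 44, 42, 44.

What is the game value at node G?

23

H: min(23, 48, 48) = 23
I: min(2, -28, -17) = -28
G: max(23, -28, -3) = 23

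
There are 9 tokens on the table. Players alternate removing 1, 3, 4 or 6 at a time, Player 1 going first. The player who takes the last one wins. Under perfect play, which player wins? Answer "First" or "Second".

Mark each pile size as W (mover wins) or L (mover loses):
i:   0  1  2  3  4  5  6  7  8  9
     L  W  L  W  W  W  W  L  W  L
Position 9 is L, so the second player wins.

Second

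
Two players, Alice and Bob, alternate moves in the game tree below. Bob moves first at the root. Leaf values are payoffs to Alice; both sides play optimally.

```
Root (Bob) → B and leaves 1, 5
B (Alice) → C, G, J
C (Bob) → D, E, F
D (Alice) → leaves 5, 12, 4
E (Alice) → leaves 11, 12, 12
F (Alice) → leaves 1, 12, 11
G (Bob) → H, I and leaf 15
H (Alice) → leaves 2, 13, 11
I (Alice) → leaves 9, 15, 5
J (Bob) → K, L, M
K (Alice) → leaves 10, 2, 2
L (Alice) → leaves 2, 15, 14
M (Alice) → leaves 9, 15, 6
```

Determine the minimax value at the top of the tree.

D (Alice): max(5, 12, 4) = 12
E (Alice): max(11, 12, 12) = 12
F (Alice): max(1, 12, 11) = 12
C (Bob): min(12, 12, 12) = 12
H (Alice): max(2, 13, 11) = 13
I (Alice): max(9, 15, 5) = 15
G (Bob): min(13, 15, 15) = 13
K (Alice): max(10, 2, 2) = 10
L (Alice): max(2, 15, 14) = 15
M (Alice): max(9, 15, 6) = 15
J (Bob): min(10, 15, 15) = 10
B (Alice): max(12, 13, 10) = 13
Root (Bob): min(13, 1, 5) = 1

1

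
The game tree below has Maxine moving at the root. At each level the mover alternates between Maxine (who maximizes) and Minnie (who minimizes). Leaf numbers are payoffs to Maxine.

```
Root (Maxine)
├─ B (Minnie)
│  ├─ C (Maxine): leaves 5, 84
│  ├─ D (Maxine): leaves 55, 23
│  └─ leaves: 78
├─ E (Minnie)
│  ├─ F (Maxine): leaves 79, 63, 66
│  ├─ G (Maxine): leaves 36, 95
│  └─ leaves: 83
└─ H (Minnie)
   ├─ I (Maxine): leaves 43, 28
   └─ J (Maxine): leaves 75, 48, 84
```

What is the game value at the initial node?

C (Maxine): max(5, 84) = 84
D (Maxine): max(55, 23) = 55
B (Minnie): min(84, 55, 78) = 55
F (Maxine): max(79, 63, 66) = 79
G (Maxine): max(36, 95) = 95
E (Minnie): min(79, 95, 83) = 79
I (Maxine): max(43, 28) = 43
J (Maxine): max(75, 48, 84) = 84
H (Minnie): min(43, 84) = 43
Root (Maxine): max(55, 79, 43) = 79

79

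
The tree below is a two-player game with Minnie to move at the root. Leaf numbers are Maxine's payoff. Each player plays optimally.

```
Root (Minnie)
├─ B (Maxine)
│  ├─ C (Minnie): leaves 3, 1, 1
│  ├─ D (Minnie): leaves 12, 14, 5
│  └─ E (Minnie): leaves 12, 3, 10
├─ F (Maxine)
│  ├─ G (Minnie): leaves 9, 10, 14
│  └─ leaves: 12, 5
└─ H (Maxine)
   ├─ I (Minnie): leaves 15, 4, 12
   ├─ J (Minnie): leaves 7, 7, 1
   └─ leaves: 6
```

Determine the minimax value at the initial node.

5

C (Minnie): min(3, 1, 1) = 1
D (Minnie): min(12, 14, 5) = 5
E (Minnie): min(12, 3, 10) = 3
B (Maxine): max(1, 5, 3) = 5
G (Minnie): min(9, 10, 14) = 9
F (Maxine): max(9, 12, 5) = 12
I (Minnie): min(15, 4, 12) = 4
J (Minnie): min(7, 7, 1) = 1
H (Maxine): max(4, 1, 6) = 6
Root (Minnie): min(5, 12, 6) = 5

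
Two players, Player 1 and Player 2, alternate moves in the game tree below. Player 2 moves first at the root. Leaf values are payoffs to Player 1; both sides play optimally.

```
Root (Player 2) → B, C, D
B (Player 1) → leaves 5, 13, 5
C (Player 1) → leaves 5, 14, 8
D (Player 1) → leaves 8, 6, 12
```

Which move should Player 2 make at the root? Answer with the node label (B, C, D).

D

B (Player 1): max(5, 13, 5) = 13
C (Player 1): max(5, 14, 8) = 14
D (Player 1): max(8, 6, 12) = 12
Root (Player 2): min(13, 14, 12) = 12
Player 2 picks the child with the lowest value: D (value 12).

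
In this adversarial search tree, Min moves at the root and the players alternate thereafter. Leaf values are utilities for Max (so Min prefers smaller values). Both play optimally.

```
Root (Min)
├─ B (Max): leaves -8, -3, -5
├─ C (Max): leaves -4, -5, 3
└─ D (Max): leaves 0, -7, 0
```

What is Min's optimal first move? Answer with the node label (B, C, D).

B (Max): max(-8, -3, -5) = -3
C (Max): max(-4, -5, 3) = 3
D (Max): max(0, -7, 0) = 0
Root (Min): min(-3, 3, 0) = -3
Min picks the child with the lowest value: B (value -3).

B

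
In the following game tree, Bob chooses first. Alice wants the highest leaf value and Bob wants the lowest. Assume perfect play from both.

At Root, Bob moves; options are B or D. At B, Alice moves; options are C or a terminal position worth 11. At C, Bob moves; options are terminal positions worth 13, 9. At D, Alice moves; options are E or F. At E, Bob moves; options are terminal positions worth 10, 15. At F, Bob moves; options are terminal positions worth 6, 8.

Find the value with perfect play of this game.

C (Bob): min(13, 9) = 9
B (Alice): max(9, 11) = 11
E (Bob): min(10, 15) = 10
F (Bob): min(6, 8) = 6
D (Alice): max(10, 6) = 10
Root (Bob): min(11, 10) = 10

10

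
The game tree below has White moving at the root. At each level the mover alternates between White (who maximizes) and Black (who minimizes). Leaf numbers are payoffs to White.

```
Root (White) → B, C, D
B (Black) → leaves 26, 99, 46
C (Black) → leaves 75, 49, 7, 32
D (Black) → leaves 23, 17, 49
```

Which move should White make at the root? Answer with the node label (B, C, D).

B

B (Black): min(26, 99, 46) = 26
C (Black): min(75, 49, 7, 32) = 7
D (Black): min(23, 17, 49) = 17
Root (White): max(26, 7, 17) = 26
White picks the child with the highest value: B (value 26).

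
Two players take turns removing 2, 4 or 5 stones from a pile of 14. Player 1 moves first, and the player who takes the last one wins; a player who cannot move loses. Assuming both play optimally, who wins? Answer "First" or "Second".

Second

i:   0  1  2  3  4  5  6  7  8  9 10 11 12 13 14
     L  L  W  W  W  W  W  L  L  W  W  W  W  W  L
Position 14 is L, so the second player wins.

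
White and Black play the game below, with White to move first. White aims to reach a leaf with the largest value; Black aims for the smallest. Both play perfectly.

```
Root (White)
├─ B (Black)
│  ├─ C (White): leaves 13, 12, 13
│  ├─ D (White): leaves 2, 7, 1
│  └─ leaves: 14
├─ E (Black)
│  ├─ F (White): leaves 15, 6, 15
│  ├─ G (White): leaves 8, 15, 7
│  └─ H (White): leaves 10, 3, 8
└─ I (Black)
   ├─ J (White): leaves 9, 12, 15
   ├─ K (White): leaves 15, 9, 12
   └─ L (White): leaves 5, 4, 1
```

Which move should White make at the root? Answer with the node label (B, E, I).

E

C (White): max(13, 12, 13) = 13
D (White): max(2, 7, 1) = 7
B (Black): min(13, 7, 14) = 7
F (White): max(15, 6, 15) = 15
G (White): max(8, 15, 7) = 15
H (White): max(10, 3, 8) = 10
E (Black): min(15, 15, 10) = 10
J (White): max(9, 12, 15) = 15
K (White): max(15, 9, 12) = 15
L (White): max(5, 4, 1) = 5
I (Black): min(15, 15, 5) = 5
Root (White): max(7, 10, 5) = 10
White picks the child with the highest value: E (value 10).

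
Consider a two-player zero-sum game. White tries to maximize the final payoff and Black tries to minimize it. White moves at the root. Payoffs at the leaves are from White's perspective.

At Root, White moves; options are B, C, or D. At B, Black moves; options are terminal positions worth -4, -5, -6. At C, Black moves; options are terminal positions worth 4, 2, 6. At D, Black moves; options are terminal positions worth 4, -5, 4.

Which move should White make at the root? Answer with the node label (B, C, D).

B (Black): min(-4, -5, -6) = -6
C (Black): min(4, 2, 6) = 2
D (Black): min(4, -5, 4) = -5
Root (White): max(-6, 2, -5) = 2
White picks the child with the highest value: C (value 2).

C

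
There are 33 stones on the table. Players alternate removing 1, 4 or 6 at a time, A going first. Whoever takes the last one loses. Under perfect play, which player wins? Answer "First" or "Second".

Positions where the player to move wins (W) vs loses (L):
i:   0  1  2  3  4  5  6  7  8  9 10 11 12 13 14 15 16 17 18 19 20 21 22 23 24 25 26 27 28 29 30 31 32 33
     W  L  W  L  W  W  L  W  L  W  W  L  W  L  W  W  L  W  L  W  W  L  W  L  W  W  L  W  L  W  W  L  W  L
Position 33 is L, so the second player wins.

Second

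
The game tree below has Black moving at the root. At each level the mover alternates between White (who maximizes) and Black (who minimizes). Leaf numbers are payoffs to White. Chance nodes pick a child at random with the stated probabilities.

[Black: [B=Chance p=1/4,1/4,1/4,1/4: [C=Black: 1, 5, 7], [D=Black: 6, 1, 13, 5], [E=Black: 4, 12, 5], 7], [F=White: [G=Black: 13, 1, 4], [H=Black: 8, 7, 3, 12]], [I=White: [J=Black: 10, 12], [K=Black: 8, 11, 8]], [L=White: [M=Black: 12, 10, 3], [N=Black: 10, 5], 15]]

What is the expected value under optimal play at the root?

3

C (Black): min(1, 5, 7) = 1
D (Black): min(6, 1, 13, 5) = 1
E (Black): min(4, 12, 5) = 4
B (Chance): 1/4·1 + 1/4·1 + 1/4·4 + 1/4·7 = 3.25
G (Black): min(13, 1, 4) = 1
H (Black): min(8, 7, 3, 12) = 3
F (White): max(1, 3) = 3
J (Black): min(10, 12) = 10
K (Black): min(8, 11, 8) = 8
I (White): max(10, 8) = 10
M (Black): min(12, 10, 3) = 3
N (Black): min(10, 5) = 5
L (White): max(3, 5, 15) = 15
Root (Black): min(3.25, 3, 10, 15) = 3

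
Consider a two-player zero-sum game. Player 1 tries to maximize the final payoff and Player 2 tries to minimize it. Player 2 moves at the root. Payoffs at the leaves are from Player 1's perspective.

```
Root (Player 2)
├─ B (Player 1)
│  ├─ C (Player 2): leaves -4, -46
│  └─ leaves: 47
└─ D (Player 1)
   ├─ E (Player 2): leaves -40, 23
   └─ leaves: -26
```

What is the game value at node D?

-26

E: min(-40, 23) = -40
D: max(-40, -26) = -26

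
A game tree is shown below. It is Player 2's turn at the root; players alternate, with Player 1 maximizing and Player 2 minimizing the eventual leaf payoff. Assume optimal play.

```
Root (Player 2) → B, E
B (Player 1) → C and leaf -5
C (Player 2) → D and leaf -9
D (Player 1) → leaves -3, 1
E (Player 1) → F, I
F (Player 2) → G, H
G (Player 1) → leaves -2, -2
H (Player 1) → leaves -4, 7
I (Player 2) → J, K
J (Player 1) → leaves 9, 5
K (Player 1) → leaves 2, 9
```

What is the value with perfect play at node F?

-2

G: max(-2, -2) = -2
H: max(-4, 7) = 7
F: min(-2, 7) = -2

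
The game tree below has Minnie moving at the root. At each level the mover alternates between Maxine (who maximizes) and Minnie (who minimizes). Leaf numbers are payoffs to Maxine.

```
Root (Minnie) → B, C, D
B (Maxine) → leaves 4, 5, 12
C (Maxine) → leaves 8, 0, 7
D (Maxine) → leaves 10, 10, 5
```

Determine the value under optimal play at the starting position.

8

B (Maxine): max(4, 5, 12) = 12
C (Maxine): max(8, 0, 7) = 8
D (Maxine): max(10, 10, 5) = 10
Root (Minnie): min(12, 8, 10) = 8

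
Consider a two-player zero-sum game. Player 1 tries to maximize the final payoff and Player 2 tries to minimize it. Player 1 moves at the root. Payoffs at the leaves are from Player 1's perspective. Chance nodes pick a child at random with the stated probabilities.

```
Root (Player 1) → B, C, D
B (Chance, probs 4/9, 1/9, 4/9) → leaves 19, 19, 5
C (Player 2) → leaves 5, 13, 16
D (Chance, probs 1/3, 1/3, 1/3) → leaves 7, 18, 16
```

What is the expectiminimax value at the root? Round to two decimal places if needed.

13.67

B (Chance): 4/9·19 + 1/9·19 + 4/9·5 = 12.78
C (Player 2): min(5, 13, 16) = 5
D (Chance): 1/3·7 + 1/3·18 + 1/3·16 = 13.67
Root (Player 1): max(12.78, 5, 13.67) = 13.67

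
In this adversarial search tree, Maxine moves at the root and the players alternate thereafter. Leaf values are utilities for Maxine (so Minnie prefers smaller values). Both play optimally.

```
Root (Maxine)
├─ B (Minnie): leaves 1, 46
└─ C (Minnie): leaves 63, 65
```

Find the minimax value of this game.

B (Minnie): min(1, 46) = 1
C (Minnie): min(63, 65) = 63
Root (Maxine): max(1, 63) = 63

63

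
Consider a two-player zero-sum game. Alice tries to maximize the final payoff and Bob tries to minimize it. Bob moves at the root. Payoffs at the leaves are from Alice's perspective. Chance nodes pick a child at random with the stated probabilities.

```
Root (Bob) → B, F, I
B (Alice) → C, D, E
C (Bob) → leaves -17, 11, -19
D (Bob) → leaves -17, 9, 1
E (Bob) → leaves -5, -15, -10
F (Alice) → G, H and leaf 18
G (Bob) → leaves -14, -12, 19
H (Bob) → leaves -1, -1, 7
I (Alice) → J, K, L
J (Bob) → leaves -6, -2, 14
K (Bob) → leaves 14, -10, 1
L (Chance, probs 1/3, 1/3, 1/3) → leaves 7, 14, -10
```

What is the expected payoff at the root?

-15

C (Bob): min(-17, 11, -19) = -19
D (Bob): min(-17, 9, 1) = -17
E (Bob): min(-5, -15, -10) = -15
B (Alice): max(-19, -17, -15) = -15
G (Bob): min(-14, -12, 19) = -14
H (Bob): min(-1, -1, 7) = -1
F (Alice): max(-14, -1, 18) = 18
J (Bob): min(-6, -2, 14) = -6
K (Bob): min(14, -10, 1) = -10
L (Chance): 1/3·7 + 1/3·14 + 1/3·-10 = 3.67
I (Alice): max(-6, -10, 3.67) = 3.67
Root (Bob): min(-15, 18, 3.67) = -15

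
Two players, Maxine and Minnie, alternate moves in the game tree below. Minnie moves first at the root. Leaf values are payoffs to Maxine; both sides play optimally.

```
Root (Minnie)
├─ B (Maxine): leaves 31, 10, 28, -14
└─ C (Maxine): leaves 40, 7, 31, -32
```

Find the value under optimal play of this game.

B (Maxine): max(31, 10, 28, -14) = 31
C (Maxine): max(40, 7, 31, -32) = 40
Root (Minnie): min(31, 40) = 31

31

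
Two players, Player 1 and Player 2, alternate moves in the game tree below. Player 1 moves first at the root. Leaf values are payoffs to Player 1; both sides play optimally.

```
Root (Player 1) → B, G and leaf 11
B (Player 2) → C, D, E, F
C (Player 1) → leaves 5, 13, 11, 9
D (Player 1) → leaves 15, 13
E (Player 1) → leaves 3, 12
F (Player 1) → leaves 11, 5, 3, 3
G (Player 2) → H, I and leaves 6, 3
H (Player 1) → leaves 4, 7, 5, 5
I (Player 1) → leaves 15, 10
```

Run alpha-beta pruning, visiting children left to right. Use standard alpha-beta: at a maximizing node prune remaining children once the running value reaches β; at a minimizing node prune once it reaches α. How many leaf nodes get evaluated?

C [α=-∞,β=+∞]: v=13
D [α=-∞,β=13]: v=15 after child 1 ≥ β → β-cutoff, skip 1
E [α=-∞,β=13]: v=12
F [α=-∞,β=12]: v=11
B [α=-∞,β=+∞]: v=11
H [α=11,β=+∞]: v=7
G [α=11,β=+∞]: v=7 after child 1 ≤ α → α-cutoff, skip 3
Root [α=-∞,β=+∞]: v=11
Leaves evaluated: 16 of 21.

16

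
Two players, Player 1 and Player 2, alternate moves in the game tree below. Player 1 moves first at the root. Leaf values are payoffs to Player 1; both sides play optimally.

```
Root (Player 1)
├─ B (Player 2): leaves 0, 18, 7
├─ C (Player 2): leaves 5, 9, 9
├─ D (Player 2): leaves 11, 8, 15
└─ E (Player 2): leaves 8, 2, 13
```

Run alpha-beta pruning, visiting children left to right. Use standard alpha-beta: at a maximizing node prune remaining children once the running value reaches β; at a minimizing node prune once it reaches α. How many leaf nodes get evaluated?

B [α=-∞,β=+∞]: v=0
C [α=0,β=+∞]: v=5
D [α=5,β=+∞]: v=8
E [α=8,β=+∞]: v=8 after child 1 ≤ α → α-cutoff, skip 2
Root [α=-∞,β=+∞]: v=8
Leaves evaluated: 10 of 12.

10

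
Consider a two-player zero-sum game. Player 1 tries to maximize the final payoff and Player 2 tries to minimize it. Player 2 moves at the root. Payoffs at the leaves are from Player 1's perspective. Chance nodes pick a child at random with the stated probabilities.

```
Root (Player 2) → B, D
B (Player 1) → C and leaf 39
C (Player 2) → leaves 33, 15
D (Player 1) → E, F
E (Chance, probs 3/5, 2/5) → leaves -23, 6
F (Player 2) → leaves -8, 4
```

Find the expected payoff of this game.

C (Player 2): min(33, 15) = 15
B (Player 1): max(15, 39) = 39
E (Chance): 3/5·-23 + 2/5·6 = -11.4
F (Player 2): min(-8, 4) = -8
D (Player 1): max(-11.4, -8) = -8
Root (Player 2): min(39, -8) = -8

-8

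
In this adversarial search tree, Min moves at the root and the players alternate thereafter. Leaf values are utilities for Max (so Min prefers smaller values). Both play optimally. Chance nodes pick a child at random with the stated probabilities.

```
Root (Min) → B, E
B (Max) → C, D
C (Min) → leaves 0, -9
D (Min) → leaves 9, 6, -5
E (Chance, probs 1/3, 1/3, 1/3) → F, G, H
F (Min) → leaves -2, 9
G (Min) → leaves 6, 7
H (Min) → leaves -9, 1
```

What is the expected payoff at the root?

C (Min): min(0, -9) = -9
D (Min): min(9, 6, -5) = -5
B (Max): max(-9, -5) = -5
F (Min): min(-2, 9) = -2
G (Min): min(6, 7) = 6
H (Min): min(-9, 1) = -9
E (Chance): 1/3·-2 + 1/3·6 + 1/3·-9 = -1.67
Root (Min): min(-5, -1.67) = -5

-5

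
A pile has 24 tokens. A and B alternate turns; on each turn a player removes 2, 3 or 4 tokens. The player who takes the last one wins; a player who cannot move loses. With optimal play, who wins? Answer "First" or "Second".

Second

Mark each pile size as W (mover wins) or L (mover loses):
i:   0  1  2  3  4  5  6  7  8  9 10 11 12 13 14 15 16 17 18 19 20 21 22 23 24
     L  L  W  W  W  W  L  L  W  W  W  W  L  L  W  W  W  W  L  L  W  W  W  W  L
Position 24 is L, so the second player wins.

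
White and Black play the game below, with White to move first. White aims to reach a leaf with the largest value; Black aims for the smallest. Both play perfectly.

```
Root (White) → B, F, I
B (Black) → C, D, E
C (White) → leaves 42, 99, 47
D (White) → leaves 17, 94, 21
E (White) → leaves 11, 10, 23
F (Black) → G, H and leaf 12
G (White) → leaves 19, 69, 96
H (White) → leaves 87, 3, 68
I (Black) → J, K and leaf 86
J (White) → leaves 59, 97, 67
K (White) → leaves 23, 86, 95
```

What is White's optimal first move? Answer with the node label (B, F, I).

I

C (White): max(42, 99, 47) = 99
D (White): max(17, 94, 21) = 94
E (White): max(11, 10, 23) = 23
B (Black): min(99, 94, 23) = 23
G (White): max(19, 69, 96) = 96
H (White): max(87, 3, 68) = 87
F (Black): min(96, 87, 12) = 12
J (White): max(59, 97, 67) = 97
K (White): max(23, 86, 95) = 95
I (Black): min(97, 95, 86) = 86
Root (White): max(23, 12, 86) = 86
White picks the child with the highest value: I (value 86).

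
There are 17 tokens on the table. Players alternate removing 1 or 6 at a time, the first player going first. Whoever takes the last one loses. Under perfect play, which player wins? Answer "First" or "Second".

Second

Positions where the player to move wins (W) vs loses (L):
i:   0  1  2  3  4  5  6  7  8  9 10 11 12 13 14 15 16 17
     W  L  W  L  W  L  W  W  L  W  L  W  L  W  W  L  W  L
Position 17 is L, so the second player wins.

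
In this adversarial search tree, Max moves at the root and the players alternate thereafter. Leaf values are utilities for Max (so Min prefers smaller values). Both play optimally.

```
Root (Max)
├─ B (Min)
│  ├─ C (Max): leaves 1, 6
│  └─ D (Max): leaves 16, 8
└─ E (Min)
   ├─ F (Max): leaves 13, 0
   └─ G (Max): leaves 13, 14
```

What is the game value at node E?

13

F: max(13, 0) = 13
G: max(13, 14) = 14
E: min(13, 14) = 13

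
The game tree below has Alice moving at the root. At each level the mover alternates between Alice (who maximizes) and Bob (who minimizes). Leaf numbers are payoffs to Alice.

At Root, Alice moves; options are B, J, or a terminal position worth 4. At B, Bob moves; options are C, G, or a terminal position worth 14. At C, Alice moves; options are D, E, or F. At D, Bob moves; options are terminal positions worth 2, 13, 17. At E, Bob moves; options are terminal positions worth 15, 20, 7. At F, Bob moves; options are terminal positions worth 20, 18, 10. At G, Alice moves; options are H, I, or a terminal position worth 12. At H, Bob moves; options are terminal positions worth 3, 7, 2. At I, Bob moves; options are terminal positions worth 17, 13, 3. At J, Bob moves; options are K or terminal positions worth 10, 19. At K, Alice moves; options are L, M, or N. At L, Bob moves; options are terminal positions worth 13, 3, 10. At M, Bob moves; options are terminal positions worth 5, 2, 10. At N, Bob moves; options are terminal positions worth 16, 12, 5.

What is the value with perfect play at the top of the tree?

D (Bob): min(2, 13, 17) = 2
E (Bob): min(15, 20, 7) = 7
F (Bob): min(20, 18, 10) = 10
C (Alice): max(2, 7, 10) = 10
H (Bob): min(3, 7, 2) = 2
I (Bob): min(17, 13, 3) = 3
G (Alice): max(2, 3, 12) = 12
B (Bob): min(10, 12, 14) = 10
L (Bob): min(13, 3, 10) = 3
M (Bob): min(5, 2, 10) = 2
N (Bob): min(16, 12, 5) = 5
K (Alice): max(3, 2, 5) = 5
J (Bob): min(5, 10, 19) = 5
Root (Alice): max(10, 5, 4) = 10

10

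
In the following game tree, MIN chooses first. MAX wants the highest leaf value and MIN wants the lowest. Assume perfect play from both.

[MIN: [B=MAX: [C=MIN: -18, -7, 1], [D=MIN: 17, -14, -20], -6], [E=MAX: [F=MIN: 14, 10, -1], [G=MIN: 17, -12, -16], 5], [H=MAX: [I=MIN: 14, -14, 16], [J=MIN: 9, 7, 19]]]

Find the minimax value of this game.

C (MIN): min(-18, -7, 1) = -18
D (MIN): min(17, -14, -20) = -20
B (MAX): max(-18, -20, -6) = -6
F (MIN): min(14, 10, -1) = -1
G (MIN): min(17, -12, -16) = -16
E (MAX): max(-1, -16, 5) = 5
I (MIN): min(14, -14, 16) = -14
J (MIN): min(9, 7, 19) = 7
H (MAX): max(-14, 7) = 7
Root (MIN): min(-6, 5, 7) = -6

-6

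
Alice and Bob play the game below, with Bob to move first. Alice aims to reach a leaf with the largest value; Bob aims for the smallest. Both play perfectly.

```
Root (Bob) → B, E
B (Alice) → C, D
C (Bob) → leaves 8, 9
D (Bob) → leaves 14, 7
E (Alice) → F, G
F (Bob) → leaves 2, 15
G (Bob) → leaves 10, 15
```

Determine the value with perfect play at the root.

C (Bob): min(8, 9) = 8
D (Bob): min(14, 7) = 7
B (Alice): max(8, 7) = 8
F (Bob): min(2, 15) = 2
G (Bob): min(10, 15) = 10
E (Alice): max(2, 10) = 10
Root (Bob): min(8, 10) = 8

8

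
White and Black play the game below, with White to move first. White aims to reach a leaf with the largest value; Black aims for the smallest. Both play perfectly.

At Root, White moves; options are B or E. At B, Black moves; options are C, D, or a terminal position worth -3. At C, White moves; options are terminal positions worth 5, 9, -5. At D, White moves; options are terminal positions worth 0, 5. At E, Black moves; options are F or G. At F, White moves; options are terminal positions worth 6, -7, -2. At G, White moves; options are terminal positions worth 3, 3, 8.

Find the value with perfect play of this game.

C (White): max(5, 9, -5) = 9
D (White): max(0, 5) = 5
B (Black): min(9, 5, -3) = -3
F (White): max(6, -7, -2) = 6
G (White): max(3, 3, 8) = 8
E (Black): min(6, 8) = 6
Root (White): max(-3, 6) = 6

6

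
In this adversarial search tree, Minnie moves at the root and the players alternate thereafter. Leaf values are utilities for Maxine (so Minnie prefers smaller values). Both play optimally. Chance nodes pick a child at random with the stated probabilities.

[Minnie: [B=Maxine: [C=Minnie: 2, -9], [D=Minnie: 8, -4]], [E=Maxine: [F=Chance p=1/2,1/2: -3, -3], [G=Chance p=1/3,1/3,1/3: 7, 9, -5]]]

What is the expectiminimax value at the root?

C (Minnie): min(2, -9) = -9
D (Minnie): min(8, -4) = -4
B (Maxine): max(-9, -4) = -4
F (Chance): 1/2·-3 + 1/2·-3 = -3
G (Chance): 1/3·7 + 1/3·9 + 1/3·-5 = 3.67
E (Maxine): max(-3, 3.67) = 3.67
Root (Minnie): min(-4, 3.67) = -4

-4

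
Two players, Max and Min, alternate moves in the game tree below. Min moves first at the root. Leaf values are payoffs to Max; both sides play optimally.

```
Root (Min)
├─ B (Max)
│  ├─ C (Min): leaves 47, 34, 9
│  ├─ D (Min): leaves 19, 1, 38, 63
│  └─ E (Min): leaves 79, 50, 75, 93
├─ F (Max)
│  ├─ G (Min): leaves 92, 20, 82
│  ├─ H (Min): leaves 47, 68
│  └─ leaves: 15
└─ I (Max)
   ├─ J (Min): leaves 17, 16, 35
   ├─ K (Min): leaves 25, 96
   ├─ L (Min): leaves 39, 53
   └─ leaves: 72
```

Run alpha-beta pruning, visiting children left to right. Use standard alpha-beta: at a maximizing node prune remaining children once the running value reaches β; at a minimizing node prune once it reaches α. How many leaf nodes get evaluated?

C [α=-∞,β=+∞]: v=9
D [α=9,β=+∞]: v=1 after child 2 ≤ α → α-cutoff, skip 2
E [α=9,β=+∞]: v=50
B [α=-∞,β=+∞]: v=50
G [α=-∞,β=50]: v=20
H [α=20,β=50]: v=47
F [α=-∞,β=50]: v=47
J [α=-∞,β=47]: v=16
K [α=16,β=47]: v=25
L [α=25,β=47]: v=39
I [α=-∞,β=47]: v=72
Root [α=-∞,β=+∞]: v=47
Leaves evaluated: 23 of 25.

23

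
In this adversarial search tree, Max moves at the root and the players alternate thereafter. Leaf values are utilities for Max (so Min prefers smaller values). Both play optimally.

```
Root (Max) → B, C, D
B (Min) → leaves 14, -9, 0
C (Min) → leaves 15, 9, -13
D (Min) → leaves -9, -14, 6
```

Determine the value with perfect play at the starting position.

B (Min): min(14, -9, 0) = -9
C (Min): min(15, 9, -13) = -13
D (Min): min(-9, -14, 6) = -14
Root (Max): max(-9, -13, -14) = -9

-9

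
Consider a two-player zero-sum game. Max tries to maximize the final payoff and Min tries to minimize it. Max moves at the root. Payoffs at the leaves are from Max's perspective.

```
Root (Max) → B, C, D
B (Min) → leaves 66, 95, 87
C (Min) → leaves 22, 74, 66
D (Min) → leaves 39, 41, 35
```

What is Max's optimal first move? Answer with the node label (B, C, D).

B

B (Min): min(66, 95, 87) = 66
C (Min): min(22, 74, 66) = 22
D (Min): min(39, 41, 35) = 35
Root (Max): max(66, 22, 35) = 66
Max picks the child with the highest value: B (value 66).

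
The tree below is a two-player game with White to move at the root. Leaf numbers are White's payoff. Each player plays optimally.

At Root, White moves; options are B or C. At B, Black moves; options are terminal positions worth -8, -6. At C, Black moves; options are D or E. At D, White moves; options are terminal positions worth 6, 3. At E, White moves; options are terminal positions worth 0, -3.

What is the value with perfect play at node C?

D: max(6, 3) = 6
E: max(0, -3) = 0
C: min(6, 0) = 0

0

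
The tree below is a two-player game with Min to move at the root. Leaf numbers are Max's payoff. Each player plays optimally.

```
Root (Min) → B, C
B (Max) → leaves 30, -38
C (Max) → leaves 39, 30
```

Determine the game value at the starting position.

B (Max): max(30, -38) = 30
C (Max): max(39, 30) = 39
Root (Min): min(30, 39) = 30

30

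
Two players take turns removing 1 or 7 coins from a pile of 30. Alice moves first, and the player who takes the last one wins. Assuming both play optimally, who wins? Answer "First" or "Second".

Second

Compute winning (W) and losing (L) positions by backward induction:
i:   0  1  2  3  4  5  6  7  8  9 10 11 12 13 14 15 16 17 18 19 20 21 22 23 24 25 26 27 28 29 30
     L  W  L  W  L  W  L  W  L  W  L  W  L  W  L  W  L  W  L  W  L  W  L  W  L  W  L  W  L  W  L
Position 30 is L, so the second player wins.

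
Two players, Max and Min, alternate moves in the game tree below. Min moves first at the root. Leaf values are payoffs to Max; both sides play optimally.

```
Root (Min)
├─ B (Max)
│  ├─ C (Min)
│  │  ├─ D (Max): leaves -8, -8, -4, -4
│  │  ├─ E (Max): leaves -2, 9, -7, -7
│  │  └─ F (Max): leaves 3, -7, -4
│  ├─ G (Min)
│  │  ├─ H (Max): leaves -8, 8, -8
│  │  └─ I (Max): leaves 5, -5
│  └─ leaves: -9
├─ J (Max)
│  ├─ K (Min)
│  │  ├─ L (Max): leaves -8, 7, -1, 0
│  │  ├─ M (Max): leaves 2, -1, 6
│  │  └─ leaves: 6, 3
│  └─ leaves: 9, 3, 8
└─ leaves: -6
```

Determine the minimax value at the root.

D (Max): max(-8, -8, -4, -4) = -4
E (Max): max(-2, 9, -7, -7) = 9
F (Max): max(3, -7, -4) = 3
C (Min): min(-4, 9, 3) = -4
H (Max): max(-8, 8, -8) = 8
I (Max): max(5, -5) = 5
G (Min): min(8, 5) = 5
B (Max): max(-4, 5, -9) = 5
L (Max): max(-8, 7, -1, 0) = 7
M (Max): max(2, -1, 6) = 6
K (Min): min(7, 6, 6, 3) = 3
J (Max): max(3, 9, 3, 8) = 9
Root (Min): min(5, 9, -6) = -6

-6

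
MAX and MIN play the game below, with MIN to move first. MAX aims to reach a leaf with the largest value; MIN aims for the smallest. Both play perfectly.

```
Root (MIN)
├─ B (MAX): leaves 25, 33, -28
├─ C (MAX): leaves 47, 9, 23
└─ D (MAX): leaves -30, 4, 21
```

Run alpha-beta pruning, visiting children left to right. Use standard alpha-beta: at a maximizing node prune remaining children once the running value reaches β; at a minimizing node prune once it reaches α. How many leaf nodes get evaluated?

B [α=-∞,β=+∞]: v=33
C [α=-∞,β=33]: v=47 after child 1 ≥ β → β-cutoff, skip 2
D [α=-∞,β=33]: v=21
Root [α=-∞,β=+∞]: v=21
Leaves evaluated: 7 of 9.

7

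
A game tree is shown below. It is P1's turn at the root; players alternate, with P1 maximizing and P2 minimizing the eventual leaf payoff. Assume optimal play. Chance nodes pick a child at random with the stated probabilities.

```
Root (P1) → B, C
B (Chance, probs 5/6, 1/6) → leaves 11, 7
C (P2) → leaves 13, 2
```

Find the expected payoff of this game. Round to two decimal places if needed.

10.33

B (Chance): 5/6·11 + 1/6·7 = 10.33
C (P2): min(13, 2) = 2
Root (P1): max(10.33, 2) = 10.33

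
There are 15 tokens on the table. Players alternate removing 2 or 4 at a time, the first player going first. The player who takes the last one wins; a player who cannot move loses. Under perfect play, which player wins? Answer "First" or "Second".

First

W/L table (W = player to move can force a win):
i:   0  1  2  3  4  5  6  7  8  9 10 11 12 13 14 15
     L  L  W  W  W  W  L  L  W  W  W  W  L  L  W  W
Position 15 is W, so the first player wins.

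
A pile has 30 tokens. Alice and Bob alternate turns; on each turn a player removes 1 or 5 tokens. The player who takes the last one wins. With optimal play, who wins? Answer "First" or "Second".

Positions where the player to move wins (W) vs loses (L):
i:   0  1  2  3  4  5  6  7  8  9 10 11 12 13 14 15 16 17 18 19 20 21 22 23 24 25 26 27 28 29 30
     L  W  L  W  L  W  L  W  L  W  L  W  L  W  L  W  L  W  L  W  L  W  L  W  L  W  L  W  L  W  L
Position 30 is L, so the second player wins.

Second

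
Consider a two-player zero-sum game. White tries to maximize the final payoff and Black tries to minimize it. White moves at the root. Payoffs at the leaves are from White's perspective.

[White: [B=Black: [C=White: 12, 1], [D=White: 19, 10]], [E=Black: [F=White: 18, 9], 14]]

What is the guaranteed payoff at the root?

14

C (White): max(12, 1) = 12
D (White): max(19, 10) = 19
B (Black): min(12, 19) = 12
F (White): max(18, 9) = 18
E (Black): min(18, 14) = 14
Root (White): max(12, 14) = 14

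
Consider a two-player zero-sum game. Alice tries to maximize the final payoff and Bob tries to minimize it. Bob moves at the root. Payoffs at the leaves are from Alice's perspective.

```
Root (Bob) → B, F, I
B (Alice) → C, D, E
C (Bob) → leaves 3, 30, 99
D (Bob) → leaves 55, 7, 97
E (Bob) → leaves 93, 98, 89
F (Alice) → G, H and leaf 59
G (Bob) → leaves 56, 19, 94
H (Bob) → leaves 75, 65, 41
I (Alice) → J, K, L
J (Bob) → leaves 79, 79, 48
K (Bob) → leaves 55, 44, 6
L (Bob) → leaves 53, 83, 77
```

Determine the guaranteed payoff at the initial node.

C (Bob): min(3, 30, 99) = 3
D (Bob): min(55, 7, 97) = 7
E (Bob): min(93, 98, 89) = 89
B (Alice): max(3, 7, 89) = 89
G (Bob): min(56, 19, 94) = 19
H (Bob): min(75, 65, 41) = 41
F (Alice): max(19, 41, 59) = 59
J (Bob): min(79, 79, 48) = 48
K (Bob): min(55, 44, 6) = 6
L (Bob): min(53, 83, 77) = 53
I (Alice): max(48, 6, 53) = 53
Root (Bob): min(89, 59, 53) = 53

53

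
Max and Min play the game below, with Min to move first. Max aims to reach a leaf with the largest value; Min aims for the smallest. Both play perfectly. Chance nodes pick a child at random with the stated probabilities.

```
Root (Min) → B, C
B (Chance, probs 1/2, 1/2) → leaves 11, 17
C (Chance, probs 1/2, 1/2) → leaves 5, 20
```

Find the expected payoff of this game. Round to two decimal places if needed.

B (Chance): 1/2·11 + 1/2·17 = 14
C (Chance): 1/2·5 + 1/2·20 = 12.5
Root (Min): min(14, 12.5) = 12.5

12.5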